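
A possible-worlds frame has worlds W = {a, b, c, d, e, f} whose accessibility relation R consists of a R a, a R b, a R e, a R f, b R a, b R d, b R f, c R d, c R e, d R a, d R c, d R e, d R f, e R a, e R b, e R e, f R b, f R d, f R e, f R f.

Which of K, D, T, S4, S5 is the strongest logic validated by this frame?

Serial (axiom D): yes — every world has a successor (e.g. a R a).
Reflexive (axiom T): no — b is not related to itself.
Transitive (axiom 4): no — a R b and b R d, but not a R d.
Euclidean (axiom 5): no — a R b and a R e, but not b R e.
So F validates K, D; T would additionally require R to be reflexive. The strongest is D.

D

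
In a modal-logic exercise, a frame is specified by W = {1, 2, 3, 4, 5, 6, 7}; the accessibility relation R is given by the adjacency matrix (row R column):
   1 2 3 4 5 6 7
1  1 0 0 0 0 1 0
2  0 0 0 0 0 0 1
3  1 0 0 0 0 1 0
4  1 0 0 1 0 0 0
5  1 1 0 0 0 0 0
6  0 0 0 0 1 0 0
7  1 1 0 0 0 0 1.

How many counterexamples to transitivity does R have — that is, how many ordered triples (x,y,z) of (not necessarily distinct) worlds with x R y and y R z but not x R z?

Enumerating: (1,6,5), (2,7,1), (2,7,2), (3,6,5), (4,1,6), (5,1,6), (5,2,7), (6,5,1), (6,5,2), (7,1,6).

10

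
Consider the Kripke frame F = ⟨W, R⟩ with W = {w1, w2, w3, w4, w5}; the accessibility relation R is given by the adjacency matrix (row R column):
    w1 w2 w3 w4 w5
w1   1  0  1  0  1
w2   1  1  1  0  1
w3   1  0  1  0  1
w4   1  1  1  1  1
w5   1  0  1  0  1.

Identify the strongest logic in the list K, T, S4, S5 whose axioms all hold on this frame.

S4

Reflexive (axiom T): yes — every world is R-related to itself.
Transitive (axiom 4): yes — every two-step R-path is closed by a direct edge.
Euclidean (axiom 5): no — w4 R w1 and w4 R w2, but not w1 R w2.
So F validates K, T, S4; S5 would additionally require R to be Euclidean. The strongest is S4.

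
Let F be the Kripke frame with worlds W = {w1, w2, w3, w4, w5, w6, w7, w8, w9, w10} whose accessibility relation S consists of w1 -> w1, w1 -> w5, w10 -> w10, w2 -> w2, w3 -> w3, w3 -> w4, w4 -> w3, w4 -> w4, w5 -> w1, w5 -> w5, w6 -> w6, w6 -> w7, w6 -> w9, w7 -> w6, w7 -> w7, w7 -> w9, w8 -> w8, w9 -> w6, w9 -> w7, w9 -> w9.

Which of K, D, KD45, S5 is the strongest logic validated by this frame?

Serial (axiom D): yes — every world has a successor (e.g. w1 S w1).
Euclidean (axiom 5): yes — any two successors of a common world are S-related.
Transitive (axiom 4): yes — every two-step S-path is closed by a direct edge.
Reflexive (axiom T): yes — every world is S-related to itself.
So F validates K, D, KD45, S5. The strongest is S5.

S5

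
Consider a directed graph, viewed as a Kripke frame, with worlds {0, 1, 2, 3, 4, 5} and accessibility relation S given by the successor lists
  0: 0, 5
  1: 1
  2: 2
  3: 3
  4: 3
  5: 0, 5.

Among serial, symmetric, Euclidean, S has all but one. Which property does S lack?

Serial: yes — every world has a successor (e.g. 0 S 0).
Symmetric: no — 4 S 3 but not 3 S 4.
Euclidean: yes — any two successors of a common world are S-related.
Only symmetric fails.

symmetric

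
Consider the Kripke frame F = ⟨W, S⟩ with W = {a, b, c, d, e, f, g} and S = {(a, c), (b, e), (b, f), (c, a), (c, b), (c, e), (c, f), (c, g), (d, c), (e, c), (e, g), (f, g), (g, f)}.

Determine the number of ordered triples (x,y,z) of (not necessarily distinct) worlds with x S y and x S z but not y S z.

Enumerating: (a,c,c), (b,e,e), (b,e,f), (b,f,e), (b,f,f), (c,a,a), (c,a,b), (c,a,e), (c,a,f), (c,a,g), (c,b,a), (c,b,b), … and 19 more.
Total: 31.

31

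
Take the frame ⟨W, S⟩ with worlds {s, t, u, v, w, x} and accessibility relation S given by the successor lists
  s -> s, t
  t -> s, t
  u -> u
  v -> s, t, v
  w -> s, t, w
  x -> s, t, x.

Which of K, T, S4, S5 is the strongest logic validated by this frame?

S4

Reflexive (axiom T): yes — every world is S-related to itself.
Transitive (axiom 4): yes — every two-step S-path is closed by a direct edge.
Euclidean (axiom 5): no — v S s and v S v, but not s S v.
So F validates K, T, S4; S5 would additionally require S to be Euclidean. The strongest is S4.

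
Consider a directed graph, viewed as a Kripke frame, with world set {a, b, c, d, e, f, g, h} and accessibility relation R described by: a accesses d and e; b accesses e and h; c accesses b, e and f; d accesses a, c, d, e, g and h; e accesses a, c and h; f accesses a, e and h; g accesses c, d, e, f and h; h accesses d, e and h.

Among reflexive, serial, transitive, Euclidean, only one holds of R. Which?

Reflexive: no — a is not related to itself.
Serial: yes — every world has a successor (e.g. a R d).
Transitive: no — a R d and d R c, but not a R c.
Euclidean: no — a R e and a R d, but not e R d.
Only serial holds.

serial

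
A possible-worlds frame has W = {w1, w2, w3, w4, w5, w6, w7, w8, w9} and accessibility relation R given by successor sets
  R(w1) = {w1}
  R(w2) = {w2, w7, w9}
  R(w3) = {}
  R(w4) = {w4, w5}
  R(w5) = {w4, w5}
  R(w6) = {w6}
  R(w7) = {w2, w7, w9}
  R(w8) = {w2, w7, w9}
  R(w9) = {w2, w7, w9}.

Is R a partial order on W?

Reflexive: no — w3 is not related to itself.
Transitive: yes — every two-step R-path is closed by a direct edge.
Antisymmetric: no — w2 R w7 and w7 R w2 with w2 ≠ w7.
So R is not a partial order.

No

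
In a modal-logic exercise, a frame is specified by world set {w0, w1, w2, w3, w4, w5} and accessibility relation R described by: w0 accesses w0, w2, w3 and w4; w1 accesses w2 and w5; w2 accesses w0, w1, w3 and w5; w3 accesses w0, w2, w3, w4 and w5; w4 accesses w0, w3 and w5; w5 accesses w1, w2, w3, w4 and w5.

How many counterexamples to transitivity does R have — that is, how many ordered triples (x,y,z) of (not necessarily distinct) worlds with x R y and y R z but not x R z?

Enumerating: (w0,w2,w1), (w0,w2,w5), (w0,w3,w5), (w0,w4,w5), (w1,w2,w0), (w1,w2,w1), (w1,w2,w3), (w1,w5,w1), (w1,w5,w3), (w1,w5,w4), (w2,w0,w2), (w2,w0,w4), … and 17 more.
Total: 29.

29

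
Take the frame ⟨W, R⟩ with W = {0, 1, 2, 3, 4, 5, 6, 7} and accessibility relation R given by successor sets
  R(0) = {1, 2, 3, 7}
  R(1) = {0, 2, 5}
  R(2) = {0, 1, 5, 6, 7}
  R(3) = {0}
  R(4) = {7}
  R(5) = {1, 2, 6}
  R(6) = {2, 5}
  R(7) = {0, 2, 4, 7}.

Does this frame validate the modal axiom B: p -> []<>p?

The schema B characterises exactly the symmetric frames.
Symmetric: yes — every pair in R has its reverse in R.

Yes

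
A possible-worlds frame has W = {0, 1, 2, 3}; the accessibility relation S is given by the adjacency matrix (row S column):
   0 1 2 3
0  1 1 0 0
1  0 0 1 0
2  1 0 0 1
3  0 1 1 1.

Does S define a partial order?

Reflexive: no — 1 is not related to itself.
Transitive: no — 0 S 1 and 1 S 2, but not 0 S 2.
Antisymmetric: no — 2 S 3 and 3 S 2 with 2 ≠ 3.
So S is not a partial order.

No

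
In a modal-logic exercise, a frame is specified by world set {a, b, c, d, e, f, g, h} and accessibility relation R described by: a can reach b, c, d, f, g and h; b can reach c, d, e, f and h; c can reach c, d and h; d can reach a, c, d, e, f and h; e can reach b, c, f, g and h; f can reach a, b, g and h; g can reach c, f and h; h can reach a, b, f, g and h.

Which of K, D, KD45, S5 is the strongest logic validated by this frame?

D

Serial (axiom D): yes — every world has a successor (e.g. a R b).
Euclidean (axiom 5): no — a R b and a R g, but not b R g.
Transitive (axiom 4): no — a R b and b R e, but not a R e.
Reflexive (axiom T): no — a is not related to itself.
So F validates K, D; KD45 would additionally require R to be Euclidean and transitive. The strongest is D.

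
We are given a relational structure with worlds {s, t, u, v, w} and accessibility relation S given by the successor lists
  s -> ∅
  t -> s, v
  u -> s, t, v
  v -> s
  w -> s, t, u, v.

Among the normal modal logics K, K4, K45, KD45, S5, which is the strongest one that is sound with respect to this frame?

K4

Transitive (axiom 4): yes — every two-step S-path is closed by a direct edge.
Euclidean (axiom 5): no — t S s and t S v, but not s S v.
Serial (axiom D): no — s has no S-successor.
Reflexive (axiom T): no — s is not related to itself.
So F validates K, K4; K45 would additionally require S to be Euclidean. The strongest is K4.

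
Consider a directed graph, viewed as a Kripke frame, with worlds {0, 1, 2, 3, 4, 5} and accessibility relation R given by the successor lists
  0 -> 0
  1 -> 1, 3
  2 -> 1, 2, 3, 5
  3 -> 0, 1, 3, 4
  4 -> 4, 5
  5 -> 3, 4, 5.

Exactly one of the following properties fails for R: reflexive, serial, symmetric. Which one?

symmetric

Reflexive: yes — every world is R-related to itself.
Serial: yes — every world has a successor (e.g. 0 R 0).
Symmetric: no — 2 R 1 but not 1 R 2.
Only symmetric fails.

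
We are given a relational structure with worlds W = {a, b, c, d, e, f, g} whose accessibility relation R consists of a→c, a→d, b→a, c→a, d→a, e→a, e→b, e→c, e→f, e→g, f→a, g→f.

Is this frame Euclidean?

No

Euclidean: no — a R c and a R d, but not c R d.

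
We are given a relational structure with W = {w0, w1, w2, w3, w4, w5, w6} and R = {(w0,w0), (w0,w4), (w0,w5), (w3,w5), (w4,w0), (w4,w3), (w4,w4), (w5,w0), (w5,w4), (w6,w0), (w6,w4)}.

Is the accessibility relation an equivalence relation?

No

Reflexive: no — w1 is not related to itself.
Symmetric: no — w3 R w5 but not w5 R w3.
Transitive: no — w0 R w4 and w4 R w3, but not w0 R w3.
So R is not an equivalence relation.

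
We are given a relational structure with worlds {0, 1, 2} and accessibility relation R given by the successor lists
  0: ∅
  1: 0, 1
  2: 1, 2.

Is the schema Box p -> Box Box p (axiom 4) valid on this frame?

No

Axiom 4 corresponds to the accessibility relation being transitive.
Transitive: no — 2 R 1 and 1 R 0, but not 2 R 0.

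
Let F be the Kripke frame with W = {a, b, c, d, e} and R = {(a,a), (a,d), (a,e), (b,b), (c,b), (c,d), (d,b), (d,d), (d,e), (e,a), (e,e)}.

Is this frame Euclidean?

Euclidean: no — a R e and a R d, but not e R d.

No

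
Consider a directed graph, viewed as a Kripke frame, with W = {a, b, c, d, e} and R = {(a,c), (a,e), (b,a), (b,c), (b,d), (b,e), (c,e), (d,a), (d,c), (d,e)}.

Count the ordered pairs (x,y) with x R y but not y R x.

10

Enumerating: (a,c), (a,e), (b,a), (b,c), (b,d), (b,e), (c,e), (d,a), (d,c), (d,e).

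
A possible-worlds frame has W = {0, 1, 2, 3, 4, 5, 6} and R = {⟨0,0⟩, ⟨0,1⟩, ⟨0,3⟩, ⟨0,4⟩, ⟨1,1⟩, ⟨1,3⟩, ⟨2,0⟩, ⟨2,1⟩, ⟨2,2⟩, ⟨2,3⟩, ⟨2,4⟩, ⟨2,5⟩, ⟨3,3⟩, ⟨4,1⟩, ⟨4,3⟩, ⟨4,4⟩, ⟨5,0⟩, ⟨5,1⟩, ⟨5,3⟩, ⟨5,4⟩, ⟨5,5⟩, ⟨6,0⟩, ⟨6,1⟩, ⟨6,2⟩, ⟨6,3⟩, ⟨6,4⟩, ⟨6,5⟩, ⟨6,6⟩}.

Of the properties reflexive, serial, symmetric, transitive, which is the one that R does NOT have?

Reflexive: yes — every world is R-related to itself.
Serial: yes — every world has a successor (e.g. 0 R 0).
Symmetric: no — 0 R 1 but not 1 R 0.
Transitive: yes — every two-step R-path is closed by a direct edge.
Only symmetric fails.

symmetric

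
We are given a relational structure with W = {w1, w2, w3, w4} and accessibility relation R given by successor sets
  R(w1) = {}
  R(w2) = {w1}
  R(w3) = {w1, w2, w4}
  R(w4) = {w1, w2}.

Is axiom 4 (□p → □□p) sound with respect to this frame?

Yes

By correspondence theory, 4 is valid on a frame iff R is transitive.
Transitive: yes — every two-step R-path is closed by a direct edge.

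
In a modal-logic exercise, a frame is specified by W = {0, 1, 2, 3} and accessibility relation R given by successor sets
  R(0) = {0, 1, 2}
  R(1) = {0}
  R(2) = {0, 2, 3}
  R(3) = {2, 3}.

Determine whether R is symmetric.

Symmetric: yes — every pair in R has its reverse in R.

Yes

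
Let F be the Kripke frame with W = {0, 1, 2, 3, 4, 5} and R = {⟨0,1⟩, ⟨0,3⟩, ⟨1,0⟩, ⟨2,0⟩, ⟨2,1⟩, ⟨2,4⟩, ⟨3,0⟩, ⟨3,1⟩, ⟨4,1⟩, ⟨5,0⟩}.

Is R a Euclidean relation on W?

No

Euclidean: no — 0 R 1 and 0 R 3, but not 1 R 3.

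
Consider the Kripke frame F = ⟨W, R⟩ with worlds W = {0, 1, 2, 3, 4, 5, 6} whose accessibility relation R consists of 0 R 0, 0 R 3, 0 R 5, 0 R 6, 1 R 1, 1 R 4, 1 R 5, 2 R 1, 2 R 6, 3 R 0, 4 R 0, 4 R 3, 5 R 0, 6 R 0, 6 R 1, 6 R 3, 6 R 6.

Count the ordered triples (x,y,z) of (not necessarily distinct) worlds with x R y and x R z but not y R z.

Enumerating: (0,3,3), (0,3,5), (0,3,6), (0,5,3), (0,5,5), (0,5,6), (0,6,5), (1,4,1), (1,4,4), (1,4,5), (1,5,1), (1,5,4), … and 10 more.
Total: 22.

22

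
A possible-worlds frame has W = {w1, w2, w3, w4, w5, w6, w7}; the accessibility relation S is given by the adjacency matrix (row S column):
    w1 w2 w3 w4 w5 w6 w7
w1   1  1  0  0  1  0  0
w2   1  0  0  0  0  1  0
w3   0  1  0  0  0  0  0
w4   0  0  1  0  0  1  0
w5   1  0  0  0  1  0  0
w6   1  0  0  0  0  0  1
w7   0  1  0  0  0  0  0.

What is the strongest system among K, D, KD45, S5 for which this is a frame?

Serial (axiom D): yes — every world has a successor (e.g. w1 S w1).
Euclidean (axiom 5): no — w1 S w2 and w1 S w5, but not w2 S w5.
Transitive (axiom 4): no — w1 S w2 and w2 S w6, but not w1 S w6.
Reflexive (axiom T): no — w2 is not related to itself.
So F validates K, D; KD45 would additionally require S to be Euclidean and transitive. The strongest is D.

D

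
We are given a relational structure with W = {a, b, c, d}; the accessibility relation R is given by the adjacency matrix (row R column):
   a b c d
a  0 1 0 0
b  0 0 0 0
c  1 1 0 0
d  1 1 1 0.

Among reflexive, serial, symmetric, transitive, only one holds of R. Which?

Reflexive: no — a is not related to itself.
Serial: no — b has no R-successor.
Symmetric: no — a R b but not b R a.
Transitive: yes — every two-step R-path is closed by a direct edge.
Only transitive holds.

transitive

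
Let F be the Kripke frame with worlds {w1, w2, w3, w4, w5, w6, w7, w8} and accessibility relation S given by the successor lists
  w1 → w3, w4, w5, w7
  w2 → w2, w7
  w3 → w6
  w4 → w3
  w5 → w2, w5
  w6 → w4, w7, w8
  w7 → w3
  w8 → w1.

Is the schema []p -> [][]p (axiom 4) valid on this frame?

No

By correspondence theory, 4 is valid on a frame iff S is transitive.
Transitive: no — w1 S w3 and w3 S w6, but not w1 S w6.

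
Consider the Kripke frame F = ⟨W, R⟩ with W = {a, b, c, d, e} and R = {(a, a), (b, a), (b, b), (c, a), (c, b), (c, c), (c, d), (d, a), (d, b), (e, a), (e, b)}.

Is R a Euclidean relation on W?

Euclidean: no — c R a and c R b, but not a R b.

No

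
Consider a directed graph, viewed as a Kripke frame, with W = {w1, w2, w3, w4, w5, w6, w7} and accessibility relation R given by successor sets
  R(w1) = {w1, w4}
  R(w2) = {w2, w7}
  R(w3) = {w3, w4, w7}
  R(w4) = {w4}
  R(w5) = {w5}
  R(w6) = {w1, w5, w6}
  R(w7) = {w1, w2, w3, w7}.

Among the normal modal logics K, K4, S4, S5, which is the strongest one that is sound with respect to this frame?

Transitive (axiom 4): no — w2 R w7 and w7 R w1, but not w2 R w1.
Reflexive (axiom T): yes — every world is R-related to itself.
Euclidean (axiom 5): no — w3 R w4 and w3 R w7, but not w4 R w7.
So F validates K; K4 would additionally require R to be transitive. The strongest is K.

K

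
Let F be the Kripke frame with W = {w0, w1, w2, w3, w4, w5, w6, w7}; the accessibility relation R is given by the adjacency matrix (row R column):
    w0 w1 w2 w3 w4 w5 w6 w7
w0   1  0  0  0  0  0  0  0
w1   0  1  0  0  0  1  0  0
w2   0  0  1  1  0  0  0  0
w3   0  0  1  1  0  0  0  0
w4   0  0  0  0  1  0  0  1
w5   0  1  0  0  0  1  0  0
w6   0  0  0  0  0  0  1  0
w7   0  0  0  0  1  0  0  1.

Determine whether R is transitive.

Yes

Transitive: yes — every two-step R-path is closed by a direct edge.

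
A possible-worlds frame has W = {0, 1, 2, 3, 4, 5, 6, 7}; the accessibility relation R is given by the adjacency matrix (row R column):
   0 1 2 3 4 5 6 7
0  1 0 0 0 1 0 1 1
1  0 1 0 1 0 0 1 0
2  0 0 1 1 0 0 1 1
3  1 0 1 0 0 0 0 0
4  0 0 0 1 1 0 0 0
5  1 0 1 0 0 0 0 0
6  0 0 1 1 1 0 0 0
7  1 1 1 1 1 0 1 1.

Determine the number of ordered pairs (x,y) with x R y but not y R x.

14

Enumerating: (0,4), (0,6), (1,3), (1,6), (3,0), (4,3), (5,0), (5,2), (6,3), (6,4), (7,1), (7,3), (7,4), (7,6).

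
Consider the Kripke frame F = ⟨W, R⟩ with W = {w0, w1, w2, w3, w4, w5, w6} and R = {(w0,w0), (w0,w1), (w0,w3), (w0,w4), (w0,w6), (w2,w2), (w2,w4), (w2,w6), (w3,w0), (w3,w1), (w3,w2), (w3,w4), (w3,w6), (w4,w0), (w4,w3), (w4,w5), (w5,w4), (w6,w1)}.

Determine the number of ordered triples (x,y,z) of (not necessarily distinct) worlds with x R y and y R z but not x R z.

Enumerating: (w0,w3,w2), (w0,w4,w5), (w2,w4,w0), (w2,w4,w3), (w2,w4,w5), (w2,w6,w1), (w3,w0,w3), (w3,w4,w3), (w3,w4,w5), (w4,w0,w1), (w4,w0,w4), (w4,w0,w6), … and 8 more.
Total: 20.

20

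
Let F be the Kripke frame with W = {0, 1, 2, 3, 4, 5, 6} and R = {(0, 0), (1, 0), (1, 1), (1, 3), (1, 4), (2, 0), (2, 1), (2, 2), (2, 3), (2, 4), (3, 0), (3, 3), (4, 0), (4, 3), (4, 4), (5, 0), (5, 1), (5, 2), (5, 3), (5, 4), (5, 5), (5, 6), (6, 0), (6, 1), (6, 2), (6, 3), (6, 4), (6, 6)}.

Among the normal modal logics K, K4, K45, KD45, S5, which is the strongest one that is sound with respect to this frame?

K4

Transitive (axiom 4): yes — every two-step R-path is closed by a direct edge.
Euclidean (axiom 5): no — 1 R 0 and 1 R 3, but not 0 R 3.
Serial (axiom D): yes — every world has a successor (e.g. 0 R 0).
Reflexive (axiom T): yes — every world is R-related to itself.
So F validates K, K4; K45 would additionally require R to be Euclidean. The strongest is K4.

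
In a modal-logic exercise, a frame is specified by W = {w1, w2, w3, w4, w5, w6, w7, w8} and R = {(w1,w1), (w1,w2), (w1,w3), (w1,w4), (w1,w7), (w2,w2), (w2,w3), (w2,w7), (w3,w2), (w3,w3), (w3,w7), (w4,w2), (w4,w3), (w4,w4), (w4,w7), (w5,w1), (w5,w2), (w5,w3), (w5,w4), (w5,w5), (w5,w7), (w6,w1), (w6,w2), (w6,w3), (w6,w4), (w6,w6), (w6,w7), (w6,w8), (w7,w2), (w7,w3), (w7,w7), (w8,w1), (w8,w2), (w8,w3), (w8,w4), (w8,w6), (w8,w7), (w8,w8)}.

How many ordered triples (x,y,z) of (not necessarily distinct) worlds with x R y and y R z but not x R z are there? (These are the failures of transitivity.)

0

R is transitive; there are no such tuples.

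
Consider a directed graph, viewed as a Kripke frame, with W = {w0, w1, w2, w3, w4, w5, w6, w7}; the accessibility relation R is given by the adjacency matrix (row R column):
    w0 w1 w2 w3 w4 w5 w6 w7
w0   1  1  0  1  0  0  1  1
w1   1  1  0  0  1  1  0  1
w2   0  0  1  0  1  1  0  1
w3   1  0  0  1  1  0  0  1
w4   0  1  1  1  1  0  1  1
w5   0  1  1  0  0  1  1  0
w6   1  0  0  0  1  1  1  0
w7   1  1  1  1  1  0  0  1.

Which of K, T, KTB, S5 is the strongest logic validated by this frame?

KTB

Reflexive (axiom T): yes — every world is R-related to itself.
Symmetric (axiom B): yes — every pair in R has its reverse in R.
Euclidean (axiom 5): no — w0 R w1 and w0 R w3, but not w1 R w3.
So F validates K, T, KTB; S5 would additionally require R to be Euclidean. The strongest is KTB.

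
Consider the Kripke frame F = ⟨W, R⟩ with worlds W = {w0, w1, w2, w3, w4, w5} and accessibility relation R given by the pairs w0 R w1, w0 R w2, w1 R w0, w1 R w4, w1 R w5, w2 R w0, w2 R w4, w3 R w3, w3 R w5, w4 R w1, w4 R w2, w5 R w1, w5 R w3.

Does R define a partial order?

No

Reflexive: no — w0 is not related to itself.
Transitive: no — w0 R w1 and w1 R w4, but not w0 R w4.
Antisymmetric: no — w0 R w1 and w1 R w0 with w0 ≠ w1.
So R is not a partial order.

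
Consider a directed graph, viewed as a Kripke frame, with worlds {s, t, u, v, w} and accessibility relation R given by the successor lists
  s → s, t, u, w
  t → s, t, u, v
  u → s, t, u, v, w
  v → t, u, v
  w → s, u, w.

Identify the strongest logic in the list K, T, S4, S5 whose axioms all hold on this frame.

T

Reflexive (axiom T): yes — every world is R-related to itself.
Transitive (axiom 4): no — s R t and t R v, but not s R v.
Euclidean (axiom 5): no — s R t and s R w, but not t R w.
So F validates K, T; S4 would additionally require R to be transitive. The strongest is T.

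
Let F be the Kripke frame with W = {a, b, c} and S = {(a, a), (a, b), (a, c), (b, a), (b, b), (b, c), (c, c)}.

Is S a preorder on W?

Yes

Reflexive: yes — every world is S-related to itself.
Transitive: yes — every two-step S-path is closed by a direct edge.
So S is a preorder.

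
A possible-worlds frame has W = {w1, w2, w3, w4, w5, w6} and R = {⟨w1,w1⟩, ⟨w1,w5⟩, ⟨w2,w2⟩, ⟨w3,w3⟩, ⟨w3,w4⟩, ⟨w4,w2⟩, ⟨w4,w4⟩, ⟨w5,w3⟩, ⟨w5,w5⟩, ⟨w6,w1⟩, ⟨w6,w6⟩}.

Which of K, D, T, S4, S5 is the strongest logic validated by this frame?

T

Serial (axiom D): yes — every world has a successor (e.g. w1 R w1).
Reflexive (axiom T): yes — every world is R-related to itself.
Transitive (axiom 4): no — w1 R w5 and w5 R w3, but not w1 R w3.
Euclidean (axiom 5): no — w1 R w5 and w1 R w1, but not w5 R w1.
So F validates K, D, T; S4 would additionally require R to be transitive. The strongest is T.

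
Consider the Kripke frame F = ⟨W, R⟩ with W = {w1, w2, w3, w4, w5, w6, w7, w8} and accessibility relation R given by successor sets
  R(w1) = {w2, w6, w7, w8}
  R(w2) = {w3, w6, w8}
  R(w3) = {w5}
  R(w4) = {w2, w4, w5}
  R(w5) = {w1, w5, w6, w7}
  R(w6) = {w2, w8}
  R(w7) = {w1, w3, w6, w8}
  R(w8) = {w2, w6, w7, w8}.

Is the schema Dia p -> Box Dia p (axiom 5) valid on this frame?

No

The schema 5 characterises exactly the Euclidean frames.
Euclidean: no — w1 R w2 and w1 R w7, but not w2 R w7.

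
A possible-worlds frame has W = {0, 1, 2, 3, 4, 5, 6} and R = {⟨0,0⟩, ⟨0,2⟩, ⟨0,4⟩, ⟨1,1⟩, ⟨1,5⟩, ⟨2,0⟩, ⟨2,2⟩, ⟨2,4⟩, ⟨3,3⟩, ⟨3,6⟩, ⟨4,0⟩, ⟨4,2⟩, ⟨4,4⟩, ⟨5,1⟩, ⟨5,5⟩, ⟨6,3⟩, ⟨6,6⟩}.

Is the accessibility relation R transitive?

Yes

Transitive: yes — every two-step R-path is closed by a direct edge.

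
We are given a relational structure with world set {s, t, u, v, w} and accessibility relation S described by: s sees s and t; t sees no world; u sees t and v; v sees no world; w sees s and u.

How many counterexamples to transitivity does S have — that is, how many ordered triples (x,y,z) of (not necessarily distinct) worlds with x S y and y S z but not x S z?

Enumerating: (w,s,t), (w,u,t), (w,u,v).

3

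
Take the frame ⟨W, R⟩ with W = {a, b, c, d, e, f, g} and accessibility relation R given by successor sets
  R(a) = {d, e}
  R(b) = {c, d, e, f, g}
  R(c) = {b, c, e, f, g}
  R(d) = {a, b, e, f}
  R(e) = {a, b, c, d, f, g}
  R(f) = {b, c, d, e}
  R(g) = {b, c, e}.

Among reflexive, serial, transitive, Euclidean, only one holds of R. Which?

serial

Reflexive: no — a is not related to itself.
Serial: yes — every world has a successor (e.g. a R d).
Transitive: no — a R d and d R b, but not a R b.
Euclidean: no — b R c and b R d, but not c R d.
Only serial holds.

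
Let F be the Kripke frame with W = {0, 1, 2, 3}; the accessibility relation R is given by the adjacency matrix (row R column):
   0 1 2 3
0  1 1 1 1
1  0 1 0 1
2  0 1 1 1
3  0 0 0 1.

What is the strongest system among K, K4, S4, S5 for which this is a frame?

S4

Transitive (axiom 4): yes — every two-step R-path is closed by a direct edge.
Reflexive (axiom T): yes — every world is R-related to itself.
Euclidean (axiom 5): no — 0 R 1 and 0 R 2, but not 1 R 2.
So F validates K, K4, S4; S5 would additionally require R to be Euclidean. The strongest is S4.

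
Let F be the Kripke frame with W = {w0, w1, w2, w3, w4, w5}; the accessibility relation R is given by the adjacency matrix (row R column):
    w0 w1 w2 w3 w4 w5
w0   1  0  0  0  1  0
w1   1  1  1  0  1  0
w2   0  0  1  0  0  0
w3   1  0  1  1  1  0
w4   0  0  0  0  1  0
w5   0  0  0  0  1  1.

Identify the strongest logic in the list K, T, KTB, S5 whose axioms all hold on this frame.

T

Reflexive (axiom T): yes — every world is R-related to itself.
Symmetric (axiom B): no — w0 R w4 but not w4 R w0.
Euclidean (axiom 5): no — w1 R w0 and w1 R w2, but not w0 R w2.
So F validates K, T; KTB would additionally require R to be symmetric. The strongest is T.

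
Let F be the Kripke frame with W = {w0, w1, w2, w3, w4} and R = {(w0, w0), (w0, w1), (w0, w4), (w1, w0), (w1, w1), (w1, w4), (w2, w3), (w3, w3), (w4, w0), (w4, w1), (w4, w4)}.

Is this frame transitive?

Transitive: yes — every two-step R-path is closed by a direct edge.

Yes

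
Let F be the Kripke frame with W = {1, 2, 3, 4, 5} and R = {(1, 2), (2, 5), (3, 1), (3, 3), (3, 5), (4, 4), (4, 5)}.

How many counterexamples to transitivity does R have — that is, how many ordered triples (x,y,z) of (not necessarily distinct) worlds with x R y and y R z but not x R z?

Enumerating: (1,2,5), (3,1,2).

2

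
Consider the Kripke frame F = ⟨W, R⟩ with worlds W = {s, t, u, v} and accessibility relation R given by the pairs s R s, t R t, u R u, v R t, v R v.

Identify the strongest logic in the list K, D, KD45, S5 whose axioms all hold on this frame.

Serial (axiom D): yes — every world has a successor (e.g. s R s).
Euclidean (axiom 5): no — v R t and v R v, but not t R v.
Transitive (axiom 4): yes — every two-step R-path is closed by a direct edge.
Reflexive (axiom T): yes — every world is R-related to itself.
So F validates K, D; KD45 would additionally require R to be Euclidean. The strongest is D.

D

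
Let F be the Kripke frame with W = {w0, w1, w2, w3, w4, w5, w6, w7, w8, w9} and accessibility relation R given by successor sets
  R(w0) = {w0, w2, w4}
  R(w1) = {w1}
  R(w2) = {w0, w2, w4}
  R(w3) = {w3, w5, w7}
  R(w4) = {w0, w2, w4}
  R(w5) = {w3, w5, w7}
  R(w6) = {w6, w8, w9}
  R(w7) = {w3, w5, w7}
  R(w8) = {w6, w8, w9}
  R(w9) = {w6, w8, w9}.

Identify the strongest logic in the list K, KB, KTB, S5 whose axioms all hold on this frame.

Symmetric (axiom B): yes — every pair in R has its reverse in R.
Reflexive (axiom T): yes — every world is R-related to itself.
Euclidean (axiom 5): yes — any two successors of a common world are R-related.
So F validates K, KB, KTB, S5. The strongest is S5.

S5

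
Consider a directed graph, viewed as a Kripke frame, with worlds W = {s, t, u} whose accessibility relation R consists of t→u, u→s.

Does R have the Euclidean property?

Euclidean: no — t R u and t R u, but not u R u.

No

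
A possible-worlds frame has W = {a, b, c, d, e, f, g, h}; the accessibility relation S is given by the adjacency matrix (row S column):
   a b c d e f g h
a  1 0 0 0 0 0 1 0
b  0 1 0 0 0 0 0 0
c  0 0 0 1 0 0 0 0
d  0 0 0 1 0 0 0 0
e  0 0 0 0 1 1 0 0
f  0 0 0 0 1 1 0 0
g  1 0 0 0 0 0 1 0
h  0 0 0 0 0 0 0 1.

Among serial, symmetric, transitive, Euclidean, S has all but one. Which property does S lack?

Serial: yes — every world has a successor (e.g. a S a).
Symmetric: no — c S d but not d S c.
Transitive: yes — every two-step S-path is closed by a direct edge.
Euclidean: yes — any two successors of a common world are S-related.
Only symmetric fails.

symmetric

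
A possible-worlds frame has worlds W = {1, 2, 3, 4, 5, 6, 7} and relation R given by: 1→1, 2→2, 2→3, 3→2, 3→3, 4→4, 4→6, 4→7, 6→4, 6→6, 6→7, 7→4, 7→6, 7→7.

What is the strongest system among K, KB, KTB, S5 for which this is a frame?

KB

Symmetric (axiom B): yes — every pair in R has its reverse in R.
Reflexive (axiom T): no — 5 is not related to itself.
Euclidean (axiom 5): yes — any two successors of a common world are R-related.
So F validates K, KB; KTB would additionally require R to be reflexive. The strongest is KB.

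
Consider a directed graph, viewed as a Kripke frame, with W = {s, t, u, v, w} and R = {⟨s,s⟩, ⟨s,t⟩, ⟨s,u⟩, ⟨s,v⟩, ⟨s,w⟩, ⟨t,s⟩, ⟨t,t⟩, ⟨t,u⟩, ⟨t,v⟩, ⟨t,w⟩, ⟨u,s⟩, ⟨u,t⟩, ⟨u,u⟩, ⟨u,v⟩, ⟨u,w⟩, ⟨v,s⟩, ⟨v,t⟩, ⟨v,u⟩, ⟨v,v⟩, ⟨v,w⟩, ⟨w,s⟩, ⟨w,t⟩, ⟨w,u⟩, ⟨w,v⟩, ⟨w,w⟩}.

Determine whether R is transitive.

Transitive: yes — every two-step R-path is closed by a direct edge.

Yes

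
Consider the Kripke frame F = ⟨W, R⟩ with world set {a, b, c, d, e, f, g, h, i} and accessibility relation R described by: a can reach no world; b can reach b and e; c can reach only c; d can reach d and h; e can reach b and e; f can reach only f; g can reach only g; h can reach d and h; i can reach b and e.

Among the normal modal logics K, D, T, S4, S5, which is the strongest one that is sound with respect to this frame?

Serial (axiom D): no — a has no R-successor.
Reflexive (axiom T): no — a is not related to itself.
Transitive (axiom 4): yes — every two-step R-path is closed by a direct edge.
Euclidean (axiom 5): yes — any two successors of a common world are R-related.
So F validates K; D would additionally require R to be serial. The strongest is K.

K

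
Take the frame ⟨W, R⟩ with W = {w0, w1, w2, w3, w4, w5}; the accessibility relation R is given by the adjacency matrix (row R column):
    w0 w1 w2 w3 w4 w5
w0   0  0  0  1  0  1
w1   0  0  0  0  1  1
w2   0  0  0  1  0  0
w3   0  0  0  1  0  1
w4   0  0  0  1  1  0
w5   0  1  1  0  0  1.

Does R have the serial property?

Serial: yes — every world has a successor (e.g. w0 R w3).

Yes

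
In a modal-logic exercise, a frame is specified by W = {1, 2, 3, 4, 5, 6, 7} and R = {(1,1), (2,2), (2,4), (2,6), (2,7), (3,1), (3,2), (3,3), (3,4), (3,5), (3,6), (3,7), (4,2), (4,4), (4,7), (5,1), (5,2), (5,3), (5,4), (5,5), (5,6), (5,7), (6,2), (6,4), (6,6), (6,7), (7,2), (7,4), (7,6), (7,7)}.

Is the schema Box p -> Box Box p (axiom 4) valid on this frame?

No

By correspondence theory, 4 is valid on a frame iff R is transitive.
Transitive: no — 4 R 2 and 2 R 6, but not 4 R 6.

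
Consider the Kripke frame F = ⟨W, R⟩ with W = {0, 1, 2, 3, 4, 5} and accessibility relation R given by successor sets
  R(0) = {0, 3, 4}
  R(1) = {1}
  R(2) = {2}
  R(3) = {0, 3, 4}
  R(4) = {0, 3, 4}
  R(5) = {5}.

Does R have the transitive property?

Yes

Transitive: yes — every two-step R-path is closed by a direct edge.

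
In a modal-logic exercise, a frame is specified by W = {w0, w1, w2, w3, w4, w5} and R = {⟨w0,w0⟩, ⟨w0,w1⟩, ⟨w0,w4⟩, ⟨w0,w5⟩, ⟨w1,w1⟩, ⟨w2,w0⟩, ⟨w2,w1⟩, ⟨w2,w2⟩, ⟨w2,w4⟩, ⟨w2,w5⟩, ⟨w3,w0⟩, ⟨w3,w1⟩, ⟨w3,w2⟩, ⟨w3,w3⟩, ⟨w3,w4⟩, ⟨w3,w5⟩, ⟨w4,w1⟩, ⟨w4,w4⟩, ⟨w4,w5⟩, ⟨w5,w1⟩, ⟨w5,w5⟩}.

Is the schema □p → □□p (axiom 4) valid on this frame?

Yes

The schema 4 characterises exactly the transitive frames.
Transitive: yes — every two-step R-path is closed by a direct edge.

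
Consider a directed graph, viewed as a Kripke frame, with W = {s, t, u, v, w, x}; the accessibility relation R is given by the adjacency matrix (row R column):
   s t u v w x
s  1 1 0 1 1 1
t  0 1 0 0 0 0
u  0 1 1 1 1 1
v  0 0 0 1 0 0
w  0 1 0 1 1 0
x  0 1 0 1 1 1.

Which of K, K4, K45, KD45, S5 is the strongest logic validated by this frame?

K4

Transitive (axiom 4): yes — every two-step R-path is closed by a direct edge.
Euclidean (axiom 5): no — s R t and s R v, but not t R v.
Serial (axiom D): yes — every world has a successor (e.g. s R s).
Reflexive (axiom T): yes — every world is R-related to itself.
So F validates K, K4; K45 would additionally require R to be Euclidean. The strongest is K4.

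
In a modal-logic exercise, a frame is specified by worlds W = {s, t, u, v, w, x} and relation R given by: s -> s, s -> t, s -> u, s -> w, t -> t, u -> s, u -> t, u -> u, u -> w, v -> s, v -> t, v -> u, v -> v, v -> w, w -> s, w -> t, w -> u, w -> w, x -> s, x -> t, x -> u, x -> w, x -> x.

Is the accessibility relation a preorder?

Reflexive: yes — every world is R-related to itself.
Transitive: yes — every two-step R-path is closed by a direct edge.
So R is a preorder.

Yes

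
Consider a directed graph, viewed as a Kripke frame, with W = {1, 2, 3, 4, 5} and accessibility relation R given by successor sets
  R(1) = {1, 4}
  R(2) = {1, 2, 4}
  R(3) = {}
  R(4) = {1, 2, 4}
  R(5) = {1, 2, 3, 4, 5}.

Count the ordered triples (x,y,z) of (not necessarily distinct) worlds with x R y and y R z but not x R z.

Enumerating: (1,4,2).

1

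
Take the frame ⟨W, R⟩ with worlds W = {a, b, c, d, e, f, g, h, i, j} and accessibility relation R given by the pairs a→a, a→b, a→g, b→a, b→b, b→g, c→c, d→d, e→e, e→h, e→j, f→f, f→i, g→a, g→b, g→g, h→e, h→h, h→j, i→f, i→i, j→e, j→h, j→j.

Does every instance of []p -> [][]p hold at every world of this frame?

Yes

By correspondence theory, 4 is valid on a frame iff R is transitive.
Transitive: yes — every two-step R-path is closed by a direct edge.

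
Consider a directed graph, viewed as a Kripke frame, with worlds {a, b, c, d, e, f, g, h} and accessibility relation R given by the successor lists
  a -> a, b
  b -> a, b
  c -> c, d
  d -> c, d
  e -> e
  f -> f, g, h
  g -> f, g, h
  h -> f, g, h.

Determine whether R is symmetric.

Symmetric: yes — every pair in R has its reverse in R.

Yes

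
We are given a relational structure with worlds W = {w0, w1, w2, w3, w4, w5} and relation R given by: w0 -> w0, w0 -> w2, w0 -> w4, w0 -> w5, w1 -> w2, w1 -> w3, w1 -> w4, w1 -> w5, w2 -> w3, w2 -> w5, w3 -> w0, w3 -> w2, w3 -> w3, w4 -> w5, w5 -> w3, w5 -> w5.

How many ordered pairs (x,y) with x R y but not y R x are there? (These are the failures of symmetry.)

11

Enumerating: (w0,w2), (w0,w4), (w0,w5), (w1,w2), (w1,w3), (w1,w4), (w1,w5), (w2,w5), (w3,w0), (w4,w5), (w5,w3).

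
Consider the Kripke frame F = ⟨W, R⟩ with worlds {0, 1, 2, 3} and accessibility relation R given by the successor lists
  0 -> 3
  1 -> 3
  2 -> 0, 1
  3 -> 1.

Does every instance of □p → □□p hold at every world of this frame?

No

By correspondence theory, 4 is valid on a frame iff R is transitive.
Transitive: no — 0 R 3 and 3 R 1, but not 0 R 1.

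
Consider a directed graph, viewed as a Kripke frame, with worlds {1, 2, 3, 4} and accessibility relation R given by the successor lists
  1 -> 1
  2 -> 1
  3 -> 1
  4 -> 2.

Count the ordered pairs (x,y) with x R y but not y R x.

3

Enumerating: (2,1), (3,1), (4,2).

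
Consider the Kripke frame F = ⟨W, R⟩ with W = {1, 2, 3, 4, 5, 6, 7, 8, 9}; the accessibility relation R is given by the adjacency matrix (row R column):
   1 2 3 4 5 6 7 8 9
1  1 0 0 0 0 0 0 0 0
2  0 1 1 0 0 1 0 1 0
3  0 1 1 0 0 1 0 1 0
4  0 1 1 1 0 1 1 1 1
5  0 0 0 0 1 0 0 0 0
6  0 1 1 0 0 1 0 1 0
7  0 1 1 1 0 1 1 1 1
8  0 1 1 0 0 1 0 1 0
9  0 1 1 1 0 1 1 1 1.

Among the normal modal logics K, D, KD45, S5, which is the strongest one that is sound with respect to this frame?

Serial (axiom D): yes — every world has a successor (e.g. 1 R 1).
Euclidean (axiom 5): no — 4 R 2 and 4 R 7, but not 2 R 7.
Transitive (axiom 4): yes — every two-step R-path is closed by a direct edge.
Reflexive (axiom T): yes — every world is R-related to itself.
So F validates K, D; KD45 would additionally require R to be Euclidean. The strongest is D.

D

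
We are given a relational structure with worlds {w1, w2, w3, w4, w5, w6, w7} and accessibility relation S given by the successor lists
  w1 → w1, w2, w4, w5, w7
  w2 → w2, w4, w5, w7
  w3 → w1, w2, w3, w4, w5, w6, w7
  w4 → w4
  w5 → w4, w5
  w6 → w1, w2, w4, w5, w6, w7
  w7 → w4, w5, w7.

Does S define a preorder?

Reflexive: yes — every world is S-related to itself.
Transitive: yes — every two-step S-path is closed by a direct edge.
So S is a preorder.

Yes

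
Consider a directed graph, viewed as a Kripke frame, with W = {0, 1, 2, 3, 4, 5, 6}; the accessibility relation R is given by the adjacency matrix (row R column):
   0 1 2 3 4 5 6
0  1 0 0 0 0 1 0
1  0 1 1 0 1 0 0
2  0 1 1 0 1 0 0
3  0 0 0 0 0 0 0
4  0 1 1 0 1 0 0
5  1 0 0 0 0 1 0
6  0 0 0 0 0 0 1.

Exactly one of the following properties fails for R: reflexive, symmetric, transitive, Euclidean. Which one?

Reflexive: no — 3 is not related to itself.
Symmetric: yes — every pair in R has its reverse in R.
Transitive: yes — every two-step R-path is closed by a direct edge.
Euclidean: yes — any two successors of a common world are R-related.
Only reflexive fails.

reflexive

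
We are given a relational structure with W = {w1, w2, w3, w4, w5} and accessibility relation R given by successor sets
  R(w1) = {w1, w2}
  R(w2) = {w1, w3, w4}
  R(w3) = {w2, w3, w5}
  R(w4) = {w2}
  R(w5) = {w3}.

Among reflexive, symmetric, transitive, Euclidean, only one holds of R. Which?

Reflexive: no — w2 is not related to itself.
Symmetric: yes — every pair in R has its reverse in R.
Transitive: no — w1 R w2 and w2 R w3, but not w1 R w3.
Euclidean: no — w2 R w1 and w2 R w3, but not w1 R w3.
Only symmetric holds.

symmetric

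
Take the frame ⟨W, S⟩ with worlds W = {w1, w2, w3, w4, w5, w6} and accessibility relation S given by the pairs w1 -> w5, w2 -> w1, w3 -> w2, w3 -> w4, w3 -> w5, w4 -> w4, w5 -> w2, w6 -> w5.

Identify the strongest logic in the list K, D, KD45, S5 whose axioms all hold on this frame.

D

Serial (axiom D): yes — every world has a successor (e.g. w1 S w5).
Euclidean (axiom 5): no — w3 S w2 and w3 S w4, but not w2 S w4.
Transitive (axiom 4): no — w1 S w5 and w5 S w2, but not w1 S w2.
Reflexive (axiom T): no — w1 is not related to itself.
So F validates K, D; KD45 would additionally require S to be Euclidean and transitive. The strongest is D.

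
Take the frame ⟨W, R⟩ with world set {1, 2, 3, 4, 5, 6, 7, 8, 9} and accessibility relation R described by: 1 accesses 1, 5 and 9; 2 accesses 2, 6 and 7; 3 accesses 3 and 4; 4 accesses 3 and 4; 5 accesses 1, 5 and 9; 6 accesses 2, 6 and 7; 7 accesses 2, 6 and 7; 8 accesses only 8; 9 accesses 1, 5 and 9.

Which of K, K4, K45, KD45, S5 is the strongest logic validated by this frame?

Transitive (axiom 4): yes — every two-step R-path is closed by a direct edge.
Euclidean (axiom 5): yes — any two successors of a common world are R-related.
Serial (axiom D): yes — every world has a successor (e.g. 1 R 1).
Reflexive (axiom T): yes — every world is R-related to itself.
So F validates K, K4, K45, KD45, S5. The strongest is S5.

S5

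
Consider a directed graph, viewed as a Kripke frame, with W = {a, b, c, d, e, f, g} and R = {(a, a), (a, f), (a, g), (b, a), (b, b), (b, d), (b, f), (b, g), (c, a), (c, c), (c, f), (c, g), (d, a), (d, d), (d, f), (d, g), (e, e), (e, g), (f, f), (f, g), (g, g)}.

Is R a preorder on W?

Yes

Reflexive: yes — every world is R-related to itself.
Transitive: yes — every two-step R-path is closed by a direct edge.
So R is a preorder.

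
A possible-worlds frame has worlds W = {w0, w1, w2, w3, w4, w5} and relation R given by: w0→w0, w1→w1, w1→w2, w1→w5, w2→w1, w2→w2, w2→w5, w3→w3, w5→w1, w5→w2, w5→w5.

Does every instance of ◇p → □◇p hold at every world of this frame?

Yes

The schema 5 characterises exactly the Euclidean frames.
Euclidean: yes — any two successors of a common world are R-related.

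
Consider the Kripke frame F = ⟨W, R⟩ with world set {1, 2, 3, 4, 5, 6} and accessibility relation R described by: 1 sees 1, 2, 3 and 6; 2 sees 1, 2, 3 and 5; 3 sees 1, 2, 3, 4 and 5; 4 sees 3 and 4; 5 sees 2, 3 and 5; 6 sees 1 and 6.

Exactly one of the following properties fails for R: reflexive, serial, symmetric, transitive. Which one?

transitive

Reflexive: yes — every world is R-related to itself.
Serial: yes — every world has a successor (e.g. 1 R 1).
Symmetric: yes — every pair in R has its reverse in R.
Transitive: no — 1 R 2 and 2 R 5, but not 1 R 5.
Only transitive fails.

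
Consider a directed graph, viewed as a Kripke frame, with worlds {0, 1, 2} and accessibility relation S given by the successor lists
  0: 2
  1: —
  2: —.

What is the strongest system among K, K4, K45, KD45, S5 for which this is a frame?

Transitive (axiom 4): yes — every two-step S-path is closed by a direct edge.
Euclidean (axiom 5): no — 0 S 2 and 0 S 2, but not 2 S 2.
Serial (axiom D): no — 1 has no S-successor.
Reflexive (axiom T): no — 0 is not related to itself.
So F validates K, K4; K45 would additionally require S to be Euclidean. The strongest is K4.

K4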